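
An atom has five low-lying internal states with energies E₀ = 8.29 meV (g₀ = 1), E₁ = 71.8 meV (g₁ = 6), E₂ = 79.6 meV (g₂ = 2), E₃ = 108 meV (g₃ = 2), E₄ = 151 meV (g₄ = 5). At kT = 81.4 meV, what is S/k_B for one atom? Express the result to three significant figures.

Eᵢ/kT = 0.10184, 0.88206, 0.97789, 1.3268, 1.8550.
Z = Σ gᵢe^(−Eᵢ/kT) = 1·e^(−0.10184) + 6·e^(−0.88206) + 2·e^(−0.97789) + 2·e^(−1.3268) + 5·e^(−1.8550) = 0.90317 + 2.4836 + 0.75221 + 0.53065 + 0.78226 = 5.4519.
⟨E⟩ = Σ EᵢPᵢ = 77.242 meV.
S/k_B = ln Z + ⟨E⟩/kT = ln(5.4519) + 77.242/81.4 = 1.6960 + 0.94892 = 2.64.

2.64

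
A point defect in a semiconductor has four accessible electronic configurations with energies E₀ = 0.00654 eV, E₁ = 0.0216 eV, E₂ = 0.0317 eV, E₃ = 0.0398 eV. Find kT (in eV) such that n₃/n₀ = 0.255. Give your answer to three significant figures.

n₃/n₀ = exp[−(E₃−E₀)/kT] = 0.255.
⇒ (E₃−E₀)/kT = ln(1/0.255) = ln(3.9216) = 1.3665.
kT = 0.03326 eV / 1.3665 = 0.0243 eV.

0.0243 eV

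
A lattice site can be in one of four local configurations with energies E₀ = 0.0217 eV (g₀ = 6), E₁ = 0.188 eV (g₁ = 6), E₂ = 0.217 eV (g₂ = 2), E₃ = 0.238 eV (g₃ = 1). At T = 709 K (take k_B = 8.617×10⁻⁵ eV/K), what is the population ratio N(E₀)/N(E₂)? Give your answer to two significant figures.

k_BT = 8.617×10⁻⁵ × 709 K = 0.06109 eV.
n₀/n₂ = (g₀/g₂) exp[−(E₀−E₂)/kT] = (6/2) × exp(−(-0.1953 eV)/(0.06109 eV)) = (6/2) × exp(3.197) = 73.

73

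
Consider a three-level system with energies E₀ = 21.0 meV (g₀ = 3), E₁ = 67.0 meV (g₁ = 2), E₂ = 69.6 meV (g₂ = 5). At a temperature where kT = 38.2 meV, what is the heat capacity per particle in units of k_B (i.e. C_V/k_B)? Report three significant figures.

Eᵢ/kT = 0.54974, 1.7539, 1.8220.
Z = Σ gᵢe^(−Eᵢ/kT) = 3·e^(−0.54974) + 2·e^(−1.7539) + 5·e^(−1.8220) = 1.7313 + 0.34620 + 0.80851 = 2.8860.
⟨E⟩ = 40.133 meV, ⟨E²⟩ = 2160.1 meV².
C_V/k_B = (⟨E²⟩ − ⟨E⟩²)/(kT)² = (2160.1 − 1610.7)/1459.2 = 0.377.

0.377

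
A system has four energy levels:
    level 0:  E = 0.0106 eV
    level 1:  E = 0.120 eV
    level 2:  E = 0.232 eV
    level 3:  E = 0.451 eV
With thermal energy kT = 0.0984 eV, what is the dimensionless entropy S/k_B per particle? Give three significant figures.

Eᵢ/kT = 0.10772, 1.2195, 2.3577, 4.5833.
Z = Σ e^(−Eᵢ/kT) = e^(−0.10772) + e^(−1.2195) + e^(−2.3577) + e^(−4.5833) = 0.89788 + 0.29538 + 0.094638 + 0.010221 = 1.2981.
⟨E⟩ = Σ EᵢPᵢ = 0.055103 eV.
S/k_B = ln Z + ⟨E⟩/kT = ln(1.2981) + 0.055103/0.0984 = 0.26090 + 0.55999 = 0.821.

0.821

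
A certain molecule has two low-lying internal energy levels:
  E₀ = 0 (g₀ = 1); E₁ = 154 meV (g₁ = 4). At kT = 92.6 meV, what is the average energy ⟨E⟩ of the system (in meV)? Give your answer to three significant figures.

66.4 meV

Eᵢ/kT = 0, 1.6631.
Z = Σ gᵢe^(−Eᵢ/kT) = 1·e^(−0) + 4·e^(−1.6631) = 1.0000 + 0.75820 = 1.7582.
⟨E⟩ = Σ Eᵢ gᵢe^(−Eᵢ/kT) / Z = (0·1.0000 + 154·0.75820) / 1.7582 = 66.4 meV.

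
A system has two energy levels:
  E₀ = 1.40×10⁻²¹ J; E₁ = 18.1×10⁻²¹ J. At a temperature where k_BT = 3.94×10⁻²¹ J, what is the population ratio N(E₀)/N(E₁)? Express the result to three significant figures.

69.3

n₀/n₁ = exp[−(E₀−E₁)/kT] = exp(−(-16.70 ×10⁻²¹ J)/(3.94 ×10⁻²¹ J)) = exp(4.2386) = 69.3.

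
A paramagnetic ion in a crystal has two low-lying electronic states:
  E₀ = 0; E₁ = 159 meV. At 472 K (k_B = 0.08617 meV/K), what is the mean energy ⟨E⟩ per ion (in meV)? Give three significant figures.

3.13 meV

k_BT = 0.08617 × 472 K = 40.672 meV.
Eᵢ/kT = 0, 3.9093.
Z = Σ e^(−Eᵢ/kT) = e^(−0) + e^(−3.9093) = 1.0000 + 0.020055 = 1.0201.
⟨E⟩ = Σ Eᵢ e^(−Eᵢ/kT) / Z = (0·1.0000 + 159·0.020055) / 1.0201 = 3.13 meV.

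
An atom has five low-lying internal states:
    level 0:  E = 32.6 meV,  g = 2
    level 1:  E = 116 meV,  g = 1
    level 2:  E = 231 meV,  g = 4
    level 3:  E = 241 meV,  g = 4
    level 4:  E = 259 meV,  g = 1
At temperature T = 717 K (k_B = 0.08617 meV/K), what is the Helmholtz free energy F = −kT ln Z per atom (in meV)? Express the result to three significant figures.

k_BT = 0.08617 × 717 K = 61.784 meV.
Eᵢ/kT = 0.52764, 1.8775, 3.7388, 3.9007, 4.1920.
Z = Σ gᵢe^(−Eᵢ/kT) = 2·e^(−0.52764) + 1·e^(−1.8775) + 4·e^(−3.7388) + 4·e^(−3.9007) + 1·e^(−4.1920) = 1.1800 + 0.15297 + 0.095131 + 0.080911 + 0.015116 = 1.5241.
F = −kT ln Z = −61.784 × ln(1.5241) = −61.784 × 0.42140 = -26.0 meV.

-26.0 meV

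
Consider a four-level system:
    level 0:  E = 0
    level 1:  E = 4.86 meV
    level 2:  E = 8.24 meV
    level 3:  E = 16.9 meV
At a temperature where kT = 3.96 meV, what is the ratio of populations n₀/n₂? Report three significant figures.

8.01

n₀/n₂ = exp[−(E₀−E₂)/kT] = exp(−(-8.24 meV)/(3.96 meV)) = exp(2.0808) = 8.01.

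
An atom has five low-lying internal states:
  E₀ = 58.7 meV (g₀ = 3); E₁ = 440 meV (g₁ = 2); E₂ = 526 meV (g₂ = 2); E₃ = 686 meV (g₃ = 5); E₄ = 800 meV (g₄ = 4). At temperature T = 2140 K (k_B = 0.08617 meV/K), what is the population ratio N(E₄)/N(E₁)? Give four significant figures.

k_BT = 0.08617 × 2140 K = 184.404 meV.
n₄/n₁ = (g₄/g₁) exp[−(E₄−E₁)/kT] = (4/2) × exp(−(360 meV)/(184.404 meV)) = (4/2) × exp(-1.95224) = 0.2839.

0.2839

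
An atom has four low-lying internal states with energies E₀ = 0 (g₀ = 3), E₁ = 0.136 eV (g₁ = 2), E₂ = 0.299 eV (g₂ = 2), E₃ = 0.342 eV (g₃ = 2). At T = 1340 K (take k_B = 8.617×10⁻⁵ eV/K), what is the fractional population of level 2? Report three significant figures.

k_BT = 8.617×10⁻⁵ × 1340 K = 0.11547 eV.
Eᵢ/kT = 0, 1.1778, 2.5894, 2.9618.
Z = Σ gᵢe^(−Eᵢ/kT) = 3·e^(−0) + 2·e^(−1.1778) + 2·e^(−2.5894) + 2·e^(−2.9618) = 3.0000 + 0.61591 + 0.15013 + 0.10345 = 3.8695.
P₂ = g₂ e^(−E₂/kT) / Z = 0.15013/3.8695 = 0.0388.

0.0388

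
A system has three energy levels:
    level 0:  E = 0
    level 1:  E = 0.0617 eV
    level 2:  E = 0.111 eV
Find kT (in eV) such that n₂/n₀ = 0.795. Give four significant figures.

0.4838 eV

n₂/n₀ = exp[−(E₂−E₀)/kT] = 0.795.
⇒ (E₂−E₀)/kT = ln(1/0.795) = ln(1.25786) = 0.229412.
kT = 0.111 eV / 0.229412 = 0.4838 eV.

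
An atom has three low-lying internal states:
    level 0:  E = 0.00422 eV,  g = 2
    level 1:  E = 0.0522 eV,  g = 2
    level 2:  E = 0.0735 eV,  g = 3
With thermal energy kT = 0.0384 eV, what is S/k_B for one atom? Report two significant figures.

Eᵢ/kT = 0.1099, 1.359, 1.914.
Z = Σ gᵢe^(−Eᵢ/kT) = 2·e^(−0.1099) + 2·e^(−1.359) + 3·e^(−1.914) = 1.792 + 0.5138 + 0.4425 = 2.748.
⟨E⟩ = Σ EᵢPᵢ = 0.02435 eV.
S/k_B = ln Z + ⟨E⟩/kT = ln(2.748) + 0.02435/0.0384 = 1.011 + 0.6341 = 1.6.

1.6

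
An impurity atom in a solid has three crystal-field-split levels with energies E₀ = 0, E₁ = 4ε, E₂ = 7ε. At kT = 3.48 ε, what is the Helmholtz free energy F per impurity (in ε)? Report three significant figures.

-1.29 ε

Eᵢ/kT = 0, 1.1494, 2.0115.
Z = Σ e^(−Eᵢ/kT) = e^(−0) + e^(−1.1494) + e^(−2.0115) = 1.0000 + 0.31683 + 0.13379 = 1.4506.
F = −kT ln Z = −3.48 × ln(1.4506) = −3.48 × 0.37198 = -1.29 ε.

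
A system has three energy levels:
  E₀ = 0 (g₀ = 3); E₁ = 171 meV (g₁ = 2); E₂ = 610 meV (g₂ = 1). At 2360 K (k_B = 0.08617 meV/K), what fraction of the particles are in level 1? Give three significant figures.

k_BT = 0.08617 × 2360 K = 203.36 meV.
Eᵢ/kT = 0, 0.84087, 2.9996.
Z = Σ gᵢe^(−Eᵢ/kT) = 3·e^(−0) + 2·e^(−0.84087) + 1·e^(−2.9996) = 3.0000 + 0.86267 + 0.049807 = 3.9125.
P₁ = g₁ e^(−E₁/kT) / Z = 0.86267/3.9125 = 0.220.

0.220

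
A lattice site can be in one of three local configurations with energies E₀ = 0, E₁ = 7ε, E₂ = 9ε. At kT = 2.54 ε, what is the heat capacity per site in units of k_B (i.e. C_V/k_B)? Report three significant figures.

Eᵢ/kT = 0, 2.7559, 3.5433.
Z = Σ e^(−Eᵢ/kT) = e^(−0) + e^(−2.7559) + e^(−3.5433) = 1.0000 + 0.063552 + 0.028918 = 1.0925.
⟨E⟩ = 0.64542 ε, ⟨E²⟩ = 4.9944 ε².
C_V/k_B = (⟨E²⟩ − ⟨E⟩²)/(kT)² = (4.9944 − 0.41657)/6.4516 = 0.710.

0.710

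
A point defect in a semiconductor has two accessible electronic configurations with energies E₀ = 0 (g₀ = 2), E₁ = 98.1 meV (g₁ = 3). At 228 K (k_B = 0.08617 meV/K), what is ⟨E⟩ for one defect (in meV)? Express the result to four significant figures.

0.9882 meV

k_BT = 0.08617 × 228 K = 19.6468 meV.
Eᵢ/kT = 0, 4.99318.
Z = Σ gᵢe^(−Eᵢ/kT) = 2·e^(−0) + 3·e^(−4.99318) = 2.00000 + 0.0203522 = 2.02035.
⟨E⟩ = Σ Eᵢ gᵢe^(−Eᵢ/kT) / Z = (0·2.00000 + 98.1·0.0203522) / 2.02035 = 0.9882 meV.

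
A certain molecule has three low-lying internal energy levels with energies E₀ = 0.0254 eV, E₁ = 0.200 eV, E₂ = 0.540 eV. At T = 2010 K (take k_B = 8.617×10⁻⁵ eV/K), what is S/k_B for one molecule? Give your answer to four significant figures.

k_BT = 8.617×10⁻⁵ × 2010 K = 0.173202 eV.
Eᵢ/kT = 0.146650, 1.15472, 3.11775.
Z = Σ e^(−Eᵢ/kT) = e^(−0.146650) + e^(−1.15472) + e^(−3.11775) = 0.863596 + 0.315146 + 0.0442566 = 1.22300.
⟨E⟩ = Σ EᵢPᵢ = 0.0890132 eV.
S/k_B = ln Z + ⟨E⟩/kT = ln(1.22300) + 0.0890132/0.173202 = 0.201307 + 0.513927 = 0.7152.

0.7152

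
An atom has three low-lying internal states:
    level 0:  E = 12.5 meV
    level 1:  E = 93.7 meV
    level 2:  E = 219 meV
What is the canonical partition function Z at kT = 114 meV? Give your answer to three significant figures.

Z = 1.48

Eᵢ/kT = 0.10965, 0.82193, 1.9211.
Z = Σ e^(−Eᵢ/kT) = e^(−0.10965) + e^(−0.82193) + e^(−1.9211) = 0.89615 + 0.43958 + 0.14645 = 1.4822.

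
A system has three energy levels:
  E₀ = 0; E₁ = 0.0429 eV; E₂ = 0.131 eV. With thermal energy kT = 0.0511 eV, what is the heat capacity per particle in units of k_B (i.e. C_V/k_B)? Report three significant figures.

Eᵢ/kT = 0, 0.83953, 2.5636.
Z = Σ e^(−Eᵢ/kT) = e^(−0) + e^(−0.83953) + e^(−2.5636) = 1.0000 + 0.43191 + 0.077027 = 1.5089.
⟨E⟩ = 0.018967 eV, ⟨E²⟩ = 0.0014028 eV².
C_V/k_B = (⟨E²⟩ − ⟨E⟩²)/(kT)² = (0.0014028 − 0.00035975)/0.0026112 = 0.399.

0.399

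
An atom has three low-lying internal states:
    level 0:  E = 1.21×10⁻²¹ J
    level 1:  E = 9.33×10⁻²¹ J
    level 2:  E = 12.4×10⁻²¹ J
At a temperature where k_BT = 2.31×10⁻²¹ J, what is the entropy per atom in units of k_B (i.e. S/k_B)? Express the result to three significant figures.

0.174

Eᵢ/kT = 0.52381, 4.0390, 5.3680.
Z = Σ e^(−Eᵢ/kT) = e^(−0.52381) + e^(−4.0390) + e^(−5.3680) = 0.59226 + 0.017615 + 0.0046634 = 0.61454.
⟨E⟩ = Σ EᵢPᵢ = 1.5277 ×10⁻²¹ J.
S/k_B = ln Z + ⟨E⟩/kT = ln(0.61454) + 1.5277/2.31 = -0.48688 + 0.66134 = 0.174.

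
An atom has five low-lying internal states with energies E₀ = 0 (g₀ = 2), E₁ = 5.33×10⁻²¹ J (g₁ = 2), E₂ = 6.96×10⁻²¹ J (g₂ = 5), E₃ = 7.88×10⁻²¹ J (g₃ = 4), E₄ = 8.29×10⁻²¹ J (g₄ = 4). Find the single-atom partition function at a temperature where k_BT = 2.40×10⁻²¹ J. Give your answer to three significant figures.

Eᵢ/kT = 0, 2.2208, 2.9000, 3.2833, 3.4542.
Z = Σ gᵢe^(−Eᵢ/kT) = 2·e^(−0) + 2·e^(−2.2208) + 5·e^(−2.9000) + 4·e^(−3.2833) + 4·e^(−3.4542) = 2.0000 + 0.21704 + 0.27512 + 0.15002 + 0.12645 = 2.7686.

Z = 2.77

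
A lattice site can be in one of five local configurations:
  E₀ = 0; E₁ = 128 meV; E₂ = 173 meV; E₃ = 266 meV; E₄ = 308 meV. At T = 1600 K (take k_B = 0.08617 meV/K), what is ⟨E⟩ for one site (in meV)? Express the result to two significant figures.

k_BT = 0.08617 × 1600 K = 137.9 meV.
Eᵢ/kT = 0, 0.9282, 1.255, 1.929, 2.234.
Z = Σ e^(−Eᵢ/kT) = e^(−0) + e^(−0.9282) + e^(−1.255) + e^(−1.929) + e^(−2.234) = 1.000 + 0.3953 + 0.2851 + 0.1453 + 0.1071 = 1.933.
⟨E⟩ = Σ Eᵢ e^(−Eᵢ/kT) / Z = (0·1.000 + 128·0.3953 + 173·0.2851 + 266·0.1453 + 308·0.1071) / 1.933 = 89 meV.

89 meV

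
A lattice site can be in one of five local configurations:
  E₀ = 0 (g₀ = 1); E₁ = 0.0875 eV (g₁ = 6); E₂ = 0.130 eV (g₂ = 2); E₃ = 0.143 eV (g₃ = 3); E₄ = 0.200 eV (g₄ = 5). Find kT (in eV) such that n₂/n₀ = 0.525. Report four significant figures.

0.09720 eV

n₂/n₀ = (g₂/g₀) exp[−(E₂−E₀)/kT] = 0.525.
⇒ (E₂−E₀)/kT = ln((2/1)/0.525) = ln(3.80952) = 1.33750.
kT = 0.130 eV / 1.33750 = 0.09720 eV.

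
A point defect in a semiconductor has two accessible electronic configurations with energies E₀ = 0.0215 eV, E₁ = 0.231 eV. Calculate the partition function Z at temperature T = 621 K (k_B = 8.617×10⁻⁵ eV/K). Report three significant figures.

Z = 0.682

k_BT = 8.617×10⁻⁵ × 621 K = 0.053512 eV.
Eᵢ/kT = 0.40178, 4.3168.
Z = Σ e^(−Eᵢ/kT) = e^(−0.40178) + e^(−4.3168) = 0.66913 + 0.013343 = 0.68247.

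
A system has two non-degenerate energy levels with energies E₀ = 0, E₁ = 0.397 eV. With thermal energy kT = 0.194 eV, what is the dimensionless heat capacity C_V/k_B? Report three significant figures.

0.424

Eᵢ/kT = 0, 2.0464.
Z = Σ e^(−Eᵢ/kT) = e^(−0) + e^(−2.0464) = 1.0000 + 0.12920 = 1.1292.
⟨E⟩ = 0.045424 eV, ⟨E²⟩ = 0.018033 eV².
C_V/k_B = (⟨E²⟩ − ⟨E⟩²)/(kT)² = (0.018033 − 0.0020633)/0.037636 = 0.424.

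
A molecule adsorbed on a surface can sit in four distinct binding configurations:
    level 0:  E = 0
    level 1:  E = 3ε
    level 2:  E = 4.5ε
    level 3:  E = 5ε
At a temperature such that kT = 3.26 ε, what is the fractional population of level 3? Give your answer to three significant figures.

0.116

Eᵢ/kT = 0, 0.92025, 1.3804, 1.5337.
Z = Σ e^(−Eᵢ/kT) = e^(−0) + e^(−0.92025) + e^(−1.3804) + e^(−1.5337) = 1.0000 + 0.39842 + 0.25148 + 0.21574 = 1.8656.
P₃ = e^(−E₃/kT) / Z = 0.21574/1.8656 = 0.116.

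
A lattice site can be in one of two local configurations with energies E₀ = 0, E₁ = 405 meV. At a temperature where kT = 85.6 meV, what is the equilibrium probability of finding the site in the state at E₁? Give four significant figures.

0.008738

Eᵢ/kT = 0, 4.73131.
Z = Σ e^(−Eᵢ/kT) = e^(−0) + e^(−4.73131) = 1.00000 + 0.00881492 = 1.00881.
P₁ = e^(−E₁/kT) / Z = 0.00881492/1.00881 = 0.008738.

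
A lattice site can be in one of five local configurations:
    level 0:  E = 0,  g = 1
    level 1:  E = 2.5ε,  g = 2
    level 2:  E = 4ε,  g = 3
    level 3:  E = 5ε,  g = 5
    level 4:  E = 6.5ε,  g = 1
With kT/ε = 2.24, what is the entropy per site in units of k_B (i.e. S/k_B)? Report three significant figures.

2.10

Eᵢ/kT = 0, 1.1161, 1.7857, 2.2321, 2.9018.
Z = Σ gᵢe^(−Eᵢ/kT) = 1·e^(−0) + 2·e^(−1.1161) + 3·e^(−1.7857) + 5·e^(−2.2321) + 1·e^(−2.9018) = 1.0000 + 0.65511 + 0.50304 + 0.53651 + 0.054924 = 2.7496.
⟨E⟩ = Σ EᵢPᵢ = 2.4329 ε.
S/k_B = ln Z + ⟨E⟩/kT = ln(2.7496) + 2.4329/2.24 = 1.0115 + 1.0861 = 2.10.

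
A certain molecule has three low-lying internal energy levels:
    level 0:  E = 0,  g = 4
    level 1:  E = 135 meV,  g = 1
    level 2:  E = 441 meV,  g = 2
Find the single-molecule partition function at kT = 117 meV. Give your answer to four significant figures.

Z = 4.362

Eᵢ/kT = 0, 1.15385, 3.76923.
Z = Σ gᵢe^(−Eᵢ/kT) = 4·e^(−0) + 1·e^(−1.15385) + 2·e^(−3.76923) = 4.00000 + 0.315420 + 0.0461396 = 4.36156.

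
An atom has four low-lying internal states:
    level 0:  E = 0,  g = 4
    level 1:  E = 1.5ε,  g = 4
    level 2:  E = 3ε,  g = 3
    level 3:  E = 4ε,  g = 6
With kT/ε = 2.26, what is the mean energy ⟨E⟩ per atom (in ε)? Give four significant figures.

Eᵢ/kT = 0, 0.663717, 1.32743, 1.76991.
Z = Σ gᵢe^(−Eᵢ/kT) = 4·e^(−0) + 4·e^(−0.663717) + 3·e^(−1.32743) + 6·e^(−1.76991) = 4.00000 + 2.05974 + 0.795474 + 1.02209 = 7.87730.
⟨E⟩ = Σ Eᵢ gᵢe^(−Eᵢ/kT) / Z = (0·4.00000 + 1.5·2.05974 + 3·0.795474 + 4·1.02209) / 7.87730 = 1.214 ε.

1.214 ε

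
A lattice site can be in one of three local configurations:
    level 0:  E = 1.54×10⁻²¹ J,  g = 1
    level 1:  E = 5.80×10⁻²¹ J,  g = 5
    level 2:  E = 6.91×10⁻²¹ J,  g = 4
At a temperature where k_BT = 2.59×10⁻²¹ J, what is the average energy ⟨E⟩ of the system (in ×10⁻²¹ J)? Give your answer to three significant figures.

4.30 ×10⁻²¹ J

Eᵢ/kT = 0.59459, 2.2394, 2.6680.
Z = Σ gᵢe^(−Eᵢ/kT) = 1·e^(−0.59459) + 5·e^(−2.2394) + 4·e^(−2.6680) = 0.55179 + 0.53261 + 0.27756 = 1.3620.
⟨E⟩ = Σ Eᵢ gᵢe^(−Eᵢ/kT) / Z = (1.54·0.55179 + 5.80·0.53261 + 6.91·0.27756) / 1.3620 = 4.30 ×10⁻²¹ J.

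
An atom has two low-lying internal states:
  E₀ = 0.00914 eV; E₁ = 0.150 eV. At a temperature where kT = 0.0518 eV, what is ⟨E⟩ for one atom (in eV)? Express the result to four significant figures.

0.01785 eV

Eᵢ/kT = 0.176448, 2.89575.
Z = Σ e^(−Eᵢ/kT) = e^(−0.176448) + e^(−2.89575) = 0.838242 + 0.0552576 = 0.893500.
⟨E⟩ = Σ Eᵢ e^(−Eᵢ/kT) / Z = (0.00914·0.838242 + 0.150·0.0552576) / 0.893500 = 0.01785 eV.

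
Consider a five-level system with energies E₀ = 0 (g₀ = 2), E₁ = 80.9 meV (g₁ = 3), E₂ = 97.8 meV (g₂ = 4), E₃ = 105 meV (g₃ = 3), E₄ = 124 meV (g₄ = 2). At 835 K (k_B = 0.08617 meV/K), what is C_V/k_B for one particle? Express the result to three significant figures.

0.457

k_BT = 0.08617 × 835 K = 71.952 meV.
Eᵢ/kT = 0, 1.1244, 1.3592, 1.4593, 1.7234.
Z = Σ gᵢe^(−Eᵢ/kT) = 2·e^(−0) + 3·e^(−1.1244) + 4·e^(−1.3592) + 3·e^(−1.4593) + 2·e^(−1.7234) = 2.0000 + 0.97454 + 1.0275 + 0.69720 + 0.35692 = 5.0562.
⟨E⟩ = 58.699 meV, ⟨E²⟩ = 5810.8 meV².
C_V/k_B = (⟨E²⟩ − ⟨E⟩²)/(kT)² = (5810.8 − 3445.6)/5177.1 = 0.457.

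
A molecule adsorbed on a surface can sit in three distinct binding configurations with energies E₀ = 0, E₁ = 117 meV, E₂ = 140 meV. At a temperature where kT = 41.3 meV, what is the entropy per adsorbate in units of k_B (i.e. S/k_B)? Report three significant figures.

0.346

Eᵢ/kT = 0, 2.8329, 3.3898.
Z = Σ e^(−Eᵢ/kT) = e^(−0) + e^(−2.8329) + e^(−3.3898) = 1.0000 + 0.058842 + 0.033715 = 1.0926.
⟨E⟩ = Σ EᵢPᵢ = 10.621 meV.
S/k_B = ln Z + ⟨E⟩/kT = ln(1.0926) + 10.621/41.3 = 0.088560 + 0.25717 = 0.346.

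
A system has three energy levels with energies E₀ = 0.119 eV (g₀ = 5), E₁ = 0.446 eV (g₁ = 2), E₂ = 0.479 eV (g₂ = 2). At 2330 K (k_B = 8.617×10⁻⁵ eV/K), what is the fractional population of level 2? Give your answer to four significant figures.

k_BT = 8.617×10⁻⁵ × 2330 K = 0.200776 eV.
Eᵢ/kT = 0.592700, 2.22138, 2.38574.
Z = Σ gᵢe^(−Eᵢ/kT) = 5·e^(−0.592700) + 2·e^(−2.22138) + 2·e^(−2.38574) = 2.76416 + 0.216919 + 0.184042 = 3.16512.
P₂ = g₂ e^(−E₂/kT) / Z = 0.184042/3.16512 = 0.05815.

0.05815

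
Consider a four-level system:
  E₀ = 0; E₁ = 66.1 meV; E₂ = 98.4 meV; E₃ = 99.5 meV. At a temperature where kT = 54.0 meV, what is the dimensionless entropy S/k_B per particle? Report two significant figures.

Eᵢ/kT = 0, 1.224, 1.822, 1.843.
Z = Σ e^(−Eᵢ/kT) = e^(−0) + e^(−1.224) + e^(−1.822) + e^(−1.843) = 1.000 + 0.2941 + 0.1617 + 0.1583 = 1.614.
⟨E⟩ = Σ EᵢPᵢ = 31.66 meV.
S/k_B = ln Z + ⟨E⟩/kT = ln(1.614) + 31.66/54.0 = 0.4787 + 0.5863 = 1.1.

1.1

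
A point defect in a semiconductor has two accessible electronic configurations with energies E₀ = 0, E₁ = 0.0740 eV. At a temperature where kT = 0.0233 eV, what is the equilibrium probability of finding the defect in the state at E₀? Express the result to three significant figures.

Eᵢ/kT = 0, 3.1760.
Z = Σ e^(−Eᵢ/kT) = e^(−0) + e^(−3.1760) = 1.0000 + 0.041752 = 1.0418.
P₀ = e^(−E₀/kT) / Z = 1.0000/1.0418 = 0.960.

0.960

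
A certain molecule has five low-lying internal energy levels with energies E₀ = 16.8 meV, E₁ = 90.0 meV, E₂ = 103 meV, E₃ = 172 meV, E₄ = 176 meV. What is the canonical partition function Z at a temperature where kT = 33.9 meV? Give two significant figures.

Eᵢ/kT = 0.4956, 2.655, 3.038, 5.074, 5.192.
Z = Σ e^(−Eᵢ/kT) = e^(−0.4956) + e^(−2.655) + e^(−3.038) + e^(−5.074) + e^(−5.192) = 0.6092 + 0.07030 + 0.04793 + 0.006257 + 0.005561 = 0.7392.

Z = 0.74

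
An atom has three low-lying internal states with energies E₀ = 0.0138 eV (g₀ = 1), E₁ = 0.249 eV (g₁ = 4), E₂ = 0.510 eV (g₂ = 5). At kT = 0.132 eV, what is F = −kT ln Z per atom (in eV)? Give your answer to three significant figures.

Eᵢ/kT = 0.10455, 1.8864, 3.8636.
Z = Σ gᵢe^(−Eᵢ/kT) = 1·e^(−0.10455) + 4·e^(−1.8864) + 5·e^(−3.8636) = 0.90073 + 0.60647 + 0.10496 = 1.6122.
F = −kT ln Z = −0.132 × ln(1.6122) = −0.132 × 0.47760 = -0.0630 eV.

-0.0630 eV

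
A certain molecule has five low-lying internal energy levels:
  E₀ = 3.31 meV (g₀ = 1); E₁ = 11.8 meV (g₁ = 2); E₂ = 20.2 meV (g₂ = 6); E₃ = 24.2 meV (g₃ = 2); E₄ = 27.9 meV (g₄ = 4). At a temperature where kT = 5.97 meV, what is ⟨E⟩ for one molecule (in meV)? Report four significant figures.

Eᵢ/kT = 0.554439, 1.97655, 3.38358, 4.05360, 4.67337.
Z = Σ gᵢe^(−Eᵢ/kT) = 1·e^(−0.554439) + 2·e^(−1.97655) + 6·e^(−3.38358) + 2·e^(−4.05360) + 4·e^(−4.67337) = 0.574394 + 0.277093 + 0.203555 + 0.0347195 + 0.0373630 = 1.12712.
⟨E⟩ = Σ Eᵢ gᵢe^(−Eᵢ/kT) / Z = (3.31·0.574394 + 11.8·0.277093 + 20.2·0.203555 + 24.2·0.0347195 + 27.9·0.0373630) / 1.12712 = 9.906 meV.

9.906 meV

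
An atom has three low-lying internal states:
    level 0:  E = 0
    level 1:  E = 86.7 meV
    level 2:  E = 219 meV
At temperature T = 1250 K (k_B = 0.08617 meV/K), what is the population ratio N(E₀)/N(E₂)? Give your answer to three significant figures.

k_BT = 0.08617 × 1250 K = 107.71 meV.
n₀/n₂ = exp[−(E₀−E₂)/kT] = exp(−(-219 meV)/(107.71 meV)) = exp(2.0332) = 7.64.

7.64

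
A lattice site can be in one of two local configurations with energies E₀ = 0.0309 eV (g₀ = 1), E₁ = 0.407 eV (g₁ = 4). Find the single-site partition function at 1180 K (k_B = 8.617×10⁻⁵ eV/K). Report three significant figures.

k_BT = 8.617×10⁻⁵ × 1180 K = 0.10168 eV.
Eᵢ/kT = 0.30389, 4.0028.
Z = Σ gᵢe^(−Eᵢ/kT) = 1·e^(−0.30389) + 4·e^(−4.0028) = 0.73794 + 0.073058 = 0.81100.

Z = 0.811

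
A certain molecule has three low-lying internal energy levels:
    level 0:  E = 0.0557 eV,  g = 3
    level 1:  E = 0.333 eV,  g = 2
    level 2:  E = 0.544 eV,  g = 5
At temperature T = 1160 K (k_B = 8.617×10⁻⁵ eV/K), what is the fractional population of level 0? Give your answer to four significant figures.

k_BT = 8.617×10⁻⁵ × 1160 K = 0.0999572 eV.
Eᵢ/kT = 0.557238, 3.33143, 5.44233.
Z = Σ gᵢe^(−Eᵢ/kT) = 3·e^(−0.557238) + 2·e^(−3.33143) + 5·e^(−5.44233) = 1.71837 + 0.0714839 + 0.0216469 = 1.81150.
P₀ = g₀ e^(−E₀/kT) / Z = 1.71837/1.81150 = 0.9486.

0.9486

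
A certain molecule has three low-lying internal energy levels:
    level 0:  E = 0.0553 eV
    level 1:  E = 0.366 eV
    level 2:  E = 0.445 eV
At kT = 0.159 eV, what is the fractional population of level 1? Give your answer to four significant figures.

0.1154

Eᵢ/kT = 0.347799, 2.30189, 2.79874.
Z = Σ e^(−Eᵢ/kT) = e^(−0.347799) + e^(−2.30189) + e^(−2.79874) = 0.706241 + 0.100070 + 0.0608867 = 0.867198.
P₁ = e^(−E₁/kT) / Z = 0.100070/0.867198 = 0.1154.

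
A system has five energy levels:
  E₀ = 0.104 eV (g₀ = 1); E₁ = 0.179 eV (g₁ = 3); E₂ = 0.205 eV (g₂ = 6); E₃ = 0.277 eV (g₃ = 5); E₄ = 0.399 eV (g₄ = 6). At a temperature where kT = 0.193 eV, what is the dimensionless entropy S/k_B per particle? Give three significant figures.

2.95

Eᵢ/kT = 0.53886, 0.92746, 1.0622, 1.4352, 2.0674.
Z = Σ gᵢe^(−Eᵢ/kT) = 1·e^(−0.53886) + 3·e^(−0.92746) + 6·e^(−1.0622) + 5·e^(−1.4352) + 6·e^(−2.0674) = 0.58341 + 1.1867 + 2.0742 + 1.1903 + 0.75909 = 5.7937.
⟨E⟩ = Σ EᵢPᵢ = 0.22971 eV.
S/k_B = ln Z + ⟨E⟩/kT = ln(5.7937) + 0.22971/0.193 = 1.7568 + 1.1902 = 2.95.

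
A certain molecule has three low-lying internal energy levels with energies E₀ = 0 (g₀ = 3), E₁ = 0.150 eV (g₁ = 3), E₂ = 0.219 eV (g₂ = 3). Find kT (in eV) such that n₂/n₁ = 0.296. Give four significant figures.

n₂/n₁ = (g₂/g₁) exp[−(E₂−E₁)/kT] = 0.296.
⇒ (E₂−E₁)/kT = ln((3/3)/0.296) = ln(3.37838) = 1.21740.
kT = 0.069 eV / 1.21740 = 0.05668 eV.

0.05668 eV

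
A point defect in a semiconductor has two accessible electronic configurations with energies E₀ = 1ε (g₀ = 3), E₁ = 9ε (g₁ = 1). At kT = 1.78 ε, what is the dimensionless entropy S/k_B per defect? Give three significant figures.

1.12

Eᵢ/kT = 0.56180, 5.0562.
Z = Σ gᵢe^(−Eᵢ/kT) = 3·e^(−0.56180) + 1·e^(−5.0562) = 1.7105 + 0.0063697 = 1.7169.
⟨E⟩ = Σ EᵢPᵢ = 1.0297 ε.
S/k_B = ln Z + ⟨E⟩/kT = ln(1.7169) + 1.0297/1.78 = 0.54052 + 0.57848 = 1.12.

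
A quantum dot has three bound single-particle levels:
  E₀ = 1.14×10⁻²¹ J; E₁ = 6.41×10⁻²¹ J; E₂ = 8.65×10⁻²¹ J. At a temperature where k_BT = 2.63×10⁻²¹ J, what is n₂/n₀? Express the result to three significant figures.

0.0575

n₂/n₀ = exp[−(E₂−E₀)/kT] = exp(−(7.51 ×10⁻²¹ J)/(2.63 ×10⁻²¹ J)) = exp(-2.8555) = 0.0575.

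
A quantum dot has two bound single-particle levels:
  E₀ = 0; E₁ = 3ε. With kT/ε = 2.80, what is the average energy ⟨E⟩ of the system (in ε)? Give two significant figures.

0.77 ε

Eᵢ/kT = 0, 1.071.
Z = Σ e^(−Eᵢ/kT) = e^(−0) + e^(−1.071) = 1.000 + 0.3427 = 1.343.
⟨E⟩ = Σ Eᵢ e^(−Eᵢ/kT) / Z = (0·1.000 + 3·0.3427) / 1.343 = 0.77 ε.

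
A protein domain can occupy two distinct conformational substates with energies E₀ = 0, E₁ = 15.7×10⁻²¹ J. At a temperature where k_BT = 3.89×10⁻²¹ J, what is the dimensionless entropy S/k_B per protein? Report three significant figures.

0.0876

Eᵢ/kT = 0, 4.0360.
Z = Σ e^(−Eᵢ/kT) = e^(−0) + e^(−4.0360) = 1.0000 + 0.017668 = 1.0177.
⟨E⟩ = Σ EᵢPᵢ = 0.27256 ×10⁻²¹ J.
S/k_B = ln Z + ⟨E⟩/kT = ln(1.0177) + 0.27256/3.89 = 0.017545 + 0.070067 = 0.0876.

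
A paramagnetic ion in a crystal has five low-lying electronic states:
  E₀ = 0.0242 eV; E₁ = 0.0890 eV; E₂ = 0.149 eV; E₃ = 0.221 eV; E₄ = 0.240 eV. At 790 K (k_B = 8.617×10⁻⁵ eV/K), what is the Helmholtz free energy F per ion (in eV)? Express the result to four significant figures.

k_BT = 8.617×10⁻⁵ × 790 K = 0.0680743 eV.
Eᵢ/kT = 0.355494, 1.30740, 2.18878, 3.24645, 3.52556.
Z = Σ e^(−Eᵢ/kT) = e^(−0.355494) + e^(−1.30740) + e^(−2.18878) + e^(−3.24645) + e^(−3.52556) = 0.700827 + 0.270523 + 0.112053 + 0.0389121 + 0.0294353 = 1.15175.
F = −kT ln Z = −0.0680743 × ln(1.15175) = −0.0680743 × 0.141283 = -0.009618 eV.

-0.009618 eV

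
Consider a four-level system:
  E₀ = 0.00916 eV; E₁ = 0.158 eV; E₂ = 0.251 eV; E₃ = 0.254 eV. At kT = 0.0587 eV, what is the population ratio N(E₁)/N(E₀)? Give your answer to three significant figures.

n₁/n₀ = exp[−(E₁−E₀)/kT] = exp(−(0.14884 eV)/(0.0587 eV)) = exp(-2.5356) = 0.0792.

0.0792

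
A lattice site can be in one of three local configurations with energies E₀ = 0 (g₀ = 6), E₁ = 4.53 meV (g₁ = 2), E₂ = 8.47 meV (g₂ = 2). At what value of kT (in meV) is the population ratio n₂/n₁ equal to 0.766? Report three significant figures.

n₂/n₁ = (g₂/g₁) exp[−(E₂−E₁)/kT] = 0.766.
⇒ (E₂−E₁)/kT = ln((2/2)/0.766) = ln(1.3055) = 0.26659.
kT = 3.94 meV / 0.26659 = 14.8 meV.

14.8 meV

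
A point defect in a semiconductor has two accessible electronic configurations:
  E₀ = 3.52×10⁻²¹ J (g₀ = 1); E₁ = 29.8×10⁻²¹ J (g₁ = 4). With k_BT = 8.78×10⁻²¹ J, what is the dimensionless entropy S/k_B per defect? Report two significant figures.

Eᵢ/kT = 0.4009, 3.394.
Z = Σ gᵢe^(−Eᵢ/kT) = 1·e^(−0.4009) + 4·e^(−3.394) = 0.6697 + 0.1343 = 0.8040.
⟨E⟩ = Σ EᵢPᵢ = 7.910 ×10⁻²¹ J.
S/k_B = ln Z + ⟨E⟩/kT = ln(0.8040) + 7.910/8.78 = -0.2182 + 0.9009 = 0.68.

0.68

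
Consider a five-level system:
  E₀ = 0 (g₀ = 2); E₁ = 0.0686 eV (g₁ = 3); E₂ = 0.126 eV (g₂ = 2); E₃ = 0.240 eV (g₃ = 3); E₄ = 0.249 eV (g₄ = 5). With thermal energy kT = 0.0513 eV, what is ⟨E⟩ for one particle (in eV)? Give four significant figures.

0.03042 eV

Eᵢ/kT = 0, 1.33723, 2.45614, 4.67836, 4.85380.
Z = Σ gᵢe^(−Eᵢ/kT) = 2·e^(−0) + 3·e^(−1.33723) + 2·e^(−2.45614) + 3·e^(−4.67836) + 5·e^(−4.85380) = 2.00000 + 0.787716 + 0.171531 + 0.0278827 + 0.0389934 = 3.02612.
⟨E⟩ = Σ Eᵢ gᵢe^(−Eᵢ/kT) / Z = (0·2.00000 + 0.0686·0.787716 + 0.126·0.171531 + 0.240·0.0278827 + 0.249·0.0389934) / 3.02612 = 0.03042 eV.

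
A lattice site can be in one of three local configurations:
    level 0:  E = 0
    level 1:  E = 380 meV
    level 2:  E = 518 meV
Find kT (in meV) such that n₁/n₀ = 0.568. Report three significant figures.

n₁/n₀ = exp[−(E₁−E₀)/kT] = 0.568.
⇒ (E₁−E₀)/kT = ln(1/0.568) = ln(1.7606) = 0.56565.
kT = 380 meV / 0.56565 = 672 meV.

672 meV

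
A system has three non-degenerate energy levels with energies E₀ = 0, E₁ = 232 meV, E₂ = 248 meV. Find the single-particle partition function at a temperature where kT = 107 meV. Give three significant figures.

Eᵢ/kT = 0, 2.1682, 2.3178.
Z = Σ e^(−Eᵢ/kT) = e^(−0) + e^(−2.1682) + e^(−2.3178) = 1.0000 + 0.11438 + 0.098490 = 1.2129.

Z = 1.21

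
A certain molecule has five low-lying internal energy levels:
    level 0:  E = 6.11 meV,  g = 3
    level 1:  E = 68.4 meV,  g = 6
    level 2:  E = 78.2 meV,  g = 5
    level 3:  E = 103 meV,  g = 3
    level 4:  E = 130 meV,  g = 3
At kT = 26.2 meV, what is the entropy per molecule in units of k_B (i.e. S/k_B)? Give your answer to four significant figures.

Eᵢ/kT = 0.233206, 2.61069, 2.98473, 3.93130, 4.96183.
Z = Σ gᵢe^(−Eᵢ/kT) = 3·e^(−0.233206) + 6·e^(−2.61069) + 5·e^(−2.98473) + 3·e^(−3.93130) + 3·e^(−4.96183) = 2.37597 + 0.440903 + 0.252766 + 0.0588545 + 0.0210003 = 3.14949.
⟨E⟩ = Σ EᵢPᵢ = 23.2524 meV.
S/k_B = ln Z + ⟨E⟩/kT = ln(3.14949) + 23.2524/26.2 = 1.14724 + 0.887496 = 2.035.

2.035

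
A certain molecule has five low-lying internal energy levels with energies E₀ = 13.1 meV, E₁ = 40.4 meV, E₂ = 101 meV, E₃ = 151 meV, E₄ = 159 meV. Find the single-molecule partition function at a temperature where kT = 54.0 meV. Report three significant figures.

Eᵢ/kT = 0.24259, 0.74815, 1.8704, 2.7963, 2.9444.
Z = Σ e^(−Eᵢ/kT) = e^(−0.24259) + e^(−0.74815) + e^(−1.8704) + e^(−2.7963) + e^(−2.9444) = 0.78459 + 0.47324 + 0.15406 + 0.061035 + 0.052634 = 1.5256.

Z = 1.53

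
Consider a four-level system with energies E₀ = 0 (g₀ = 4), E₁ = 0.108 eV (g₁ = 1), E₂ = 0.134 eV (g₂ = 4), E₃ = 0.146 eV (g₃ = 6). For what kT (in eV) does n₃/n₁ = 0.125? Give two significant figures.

n₃/n₁ = (g₃/g₁) exp[−(E₃−E₁)/kT] = 0.125.
⇒ (E₃−E₁)/kT = ln((6/1)/0.125) = ln(48.00) = 3.871.
kT = 0.038 eV / 3.871 = 0.0098 eV.

0.0098 eV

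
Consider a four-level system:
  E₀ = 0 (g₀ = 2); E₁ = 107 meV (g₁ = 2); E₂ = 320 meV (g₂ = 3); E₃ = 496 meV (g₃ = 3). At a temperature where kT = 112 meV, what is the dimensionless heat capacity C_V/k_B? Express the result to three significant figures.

0.727

Eᵢ/kT = 0, 0.95536, 2.8571, 4.4286.
Z = Σ gᵢe^(−Eᵢ/kT) = 2·e^(−0) + 2·e^(−0.95536) + 3·e^(−2.8571) + 3·e^(−4.4286) = 2.0000 + 0.76935 + 0.17231 + 0.035794 = 2.9775.
⟨E⟩ = 52.129 meV, ⟨E²⟩ = 11842 meV².
C_V/k_B = (⟨E²⟩ − ⟨E⟩²)/(kT)² = (11842 − 2717.4)/12544 = 0.727.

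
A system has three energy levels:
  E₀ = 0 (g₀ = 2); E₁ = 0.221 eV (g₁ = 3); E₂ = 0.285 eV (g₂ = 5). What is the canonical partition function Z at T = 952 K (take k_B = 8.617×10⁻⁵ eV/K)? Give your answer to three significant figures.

Z = 2.36

k_BT = 8.617×10⁻⁵ × 952 K = 0.082034 eV.
Eᵢ/kT = 0, 2.6940, 3.4742.
Z = Σ gᵢe^(−Eᵢ/kT) = 2·e^(−0) + 3·e^(−2.6940) + 5·e^(−3.4742) = 2.0000 + 0.20283 + 0.15493 = 2.3578.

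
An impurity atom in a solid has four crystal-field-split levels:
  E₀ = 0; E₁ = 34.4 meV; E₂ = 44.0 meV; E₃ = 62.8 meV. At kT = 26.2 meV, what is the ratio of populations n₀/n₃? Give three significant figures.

n₀/n₃ = exp[−(E₀−E₃)/kT] = exp(−(-62.8 meV)/(26.2 meV)) = exp(2.3969) = 11.0.

11.0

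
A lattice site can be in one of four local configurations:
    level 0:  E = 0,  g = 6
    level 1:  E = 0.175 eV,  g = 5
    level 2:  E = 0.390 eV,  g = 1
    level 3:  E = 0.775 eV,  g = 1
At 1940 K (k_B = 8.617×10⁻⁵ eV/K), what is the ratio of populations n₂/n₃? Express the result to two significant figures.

10

k_BT = 8.617×10⁻⁵ × 1940 K = 0.1672 eV.
n₂/n₃ = (g₂/g₃) exp[−(E₂−E₃)/kT] = (1/1) × exp(−(-0.385 eV)/(0.1672 eV)) = (1/1) × exp(2.303) = 10.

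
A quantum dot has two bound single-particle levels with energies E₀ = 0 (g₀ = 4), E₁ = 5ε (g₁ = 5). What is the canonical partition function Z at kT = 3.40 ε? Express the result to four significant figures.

Eᵢ/kT = 0, 1.47059.
Z = Σ gᵢe^(−Eᵢ/kT) = 4·e^(−0) + 5·e^(−1.47059) = 4.00000 + 1.14895 = 5.14895.

Z = 5.149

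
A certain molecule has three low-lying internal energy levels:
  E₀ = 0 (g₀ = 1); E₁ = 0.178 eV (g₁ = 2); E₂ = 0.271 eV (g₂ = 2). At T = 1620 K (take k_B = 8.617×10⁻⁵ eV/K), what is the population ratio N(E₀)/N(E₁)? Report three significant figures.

1.79

k_BT = 8.617×10⁻⁵ × 1620 K = 0.13960 eV.
n₀/n₁ = (g₀/g₁) exp[−(E₀−E₁)/kT] = (1/2) × exp(−(-0.178 eV)/(0.13960 eV)) = (1/2) × exp(1.2751) = 1.79.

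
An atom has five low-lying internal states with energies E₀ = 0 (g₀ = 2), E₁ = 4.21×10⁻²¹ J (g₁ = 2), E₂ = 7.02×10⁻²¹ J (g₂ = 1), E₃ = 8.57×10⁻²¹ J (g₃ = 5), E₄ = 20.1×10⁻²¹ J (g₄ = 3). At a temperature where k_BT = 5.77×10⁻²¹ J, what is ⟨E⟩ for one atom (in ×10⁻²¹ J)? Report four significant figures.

3.945 ×10⁻²¹ J

Eᵢ/kT = 0, 0.729636, 1.21664, 1.48527, 3.48354.
Z = Σ gᵢe^(−Eᵢ/kT) = 2·e^(−0) + 2·e^(−0.729636) + 1·e^(−1.21664) + 5·e^(−1.48527) + 3·e^(−3.48354) = 2.00000 + 0.964169 + 0.296224 + 1.13221 + 0.0920956 = 4.48470.
⟨E⟩ = Σ Eᵢ gᵢe^(−Eᵢ/kT) / Z = (0·2.00000 + 4.21·0.964169 + 7.02·0.296224 + 8.57·1.13221 + 20.1·0.0920956) / 4.48470 = 3.945 ×10⁻²¹ J.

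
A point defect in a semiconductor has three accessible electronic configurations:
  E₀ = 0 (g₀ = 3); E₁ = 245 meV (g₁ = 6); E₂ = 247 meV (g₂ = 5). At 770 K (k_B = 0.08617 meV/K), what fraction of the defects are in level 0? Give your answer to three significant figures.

0.917

k_BT = 0.08617 × 770 K = 66.351 meV.
Eᵢ/kT = 0, 3.6925, 3.7226.
Z = Σ gᵢe^(−Eᵢ/kT) = 3·e^(−0) + 6·e^(−3.6925) + 5·e^(−3.7226) = 3.0000 + 0.14946 + 0.12086 = 3.2703.
P₀ = g₀ e^(−E₀/kT) / Z = 3.0000/3.2703 = 0.917.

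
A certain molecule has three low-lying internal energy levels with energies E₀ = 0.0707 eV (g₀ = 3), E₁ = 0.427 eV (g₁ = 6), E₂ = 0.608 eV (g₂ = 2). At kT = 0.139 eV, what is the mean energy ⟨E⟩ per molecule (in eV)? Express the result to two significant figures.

0.12 eV

Eᵢ/kT = 0.5086, 3.072, 4.374.
Z = Σ gᵢe^(−Eᵢ/kT) = 3·e^(−0.5086) + 6·e^(−3.072) + 2·e^(−4.374) = 1.804 + 0.2780 + 0.02520 = 2.107.
⟨E⟩ = Σ Eᵢ gᵢe^(−Eᵢ/kT) / Z = (0.0707·1.804 + 0.427·0.2780 + 0.608·0.02520) / 2.107 = 0.12 eV.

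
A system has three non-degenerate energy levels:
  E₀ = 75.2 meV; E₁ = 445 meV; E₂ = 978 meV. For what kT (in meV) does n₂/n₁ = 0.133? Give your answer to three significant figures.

n₂/n₁ = exp[−(E₂−E₁)/kT] = 0.133.
⇒ (E₂−E₁)/kT = ln(1/0.133) = ln(7.5188) = 2.0174.
kT = 533 meV / 2.0174 = 264 meV.

264 meV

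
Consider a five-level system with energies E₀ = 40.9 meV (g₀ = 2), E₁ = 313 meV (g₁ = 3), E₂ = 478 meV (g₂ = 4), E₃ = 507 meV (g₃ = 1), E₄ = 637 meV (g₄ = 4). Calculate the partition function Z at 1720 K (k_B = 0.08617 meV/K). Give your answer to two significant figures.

k_BT = 0.08617 × 1720 K = 148.2 meV.
Eᵢ/kT = 0.2760, 2.112, 3.225, 3.421, 4.298.
Z = Σ gᵢe^(−Eᵢ/kT) = 2·e^(−0.2760) + 3·e^(−2.112) + 4·e^(−3.225) + 1·e^(−3.421) + 4·e^(−4.298) = 1.518 + 0.3630 + 0.1590 + 0.03268 + 0.05438 = 2.127.

Z = 2.1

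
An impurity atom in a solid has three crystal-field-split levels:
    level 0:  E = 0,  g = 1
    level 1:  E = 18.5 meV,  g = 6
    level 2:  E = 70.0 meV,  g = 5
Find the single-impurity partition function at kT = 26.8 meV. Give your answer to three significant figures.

Eᵢ/kT = 0, 0.69030, 2.6119.
Z = Σ gᵢe^(−Eᵢ/kT) = 1·e^(−0) + 6·e^(−0.69030) + 5·e^(−2.6119) = 1.0000 + 3.0086 + 0.36697 = 4.3756.

Z = 4.38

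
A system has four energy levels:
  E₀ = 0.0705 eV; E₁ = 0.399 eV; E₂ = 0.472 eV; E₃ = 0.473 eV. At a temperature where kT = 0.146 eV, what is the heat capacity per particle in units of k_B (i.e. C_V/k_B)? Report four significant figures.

0.9889

Eᵢ/kT = 0.482877, 2.73288, 3.23288, 3.23973.
Z = Σ e^(−Eᵢ/kT) = e^(−0.482877) + e^(−2.73288) + e^(−3.23288) + e^(−3.23973) = 0.617006 + 0.0650317 + 0.0394437 + 0.0391745 = 0.760656.
⟨E⟩ = 0.140134 eV, ⟨E²⟩ = 0.0407171 eV².
C_V/k_B = (⟨E²⟩ − ⟨E⟩²)/(kT)² = (0.0407171 − 0.0196375)/0.0213160 = 0.9889.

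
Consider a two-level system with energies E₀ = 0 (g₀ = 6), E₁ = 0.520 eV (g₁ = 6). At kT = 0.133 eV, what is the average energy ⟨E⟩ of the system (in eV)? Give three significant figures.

0.0102 eV

Eᵢ/kT = 0, 3.9098.
Z = Σ gᵢe^(−Eᵢ/kT) = 6·e^(−0) + 6·e^(−3.9098) = 6.0000 + 0.12027 = 6.1203.
⟨E⟩ = Σ Eᵢ gᵢe^(−Eᵢ/kT) / Z = (0·6.0000 + 0.520·0.12027) / 6.1203 = 0.0102 eV.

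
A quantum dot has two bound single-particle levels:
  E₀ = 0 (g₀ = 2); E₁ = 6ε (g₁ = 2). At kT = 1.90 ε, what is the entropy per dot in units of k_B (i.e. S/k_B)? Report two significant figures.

0.86

Eᵢ/kT = 0, 3.158.
Z = Σ gᵢe^(−Eᵢ/kT) = 2·e^(−0) + 2·e^(−3.158) = 2.000 + 0.08502 = 2.085.
⟨E⟩ = Σ EᵢPᵢ = 0.2447 ε.
S/k_B = ln Z + ⟨E⟩/kT = ln(2.085) + 0.2447/1.90 = 0.7348 + 0.1288 = 0.86.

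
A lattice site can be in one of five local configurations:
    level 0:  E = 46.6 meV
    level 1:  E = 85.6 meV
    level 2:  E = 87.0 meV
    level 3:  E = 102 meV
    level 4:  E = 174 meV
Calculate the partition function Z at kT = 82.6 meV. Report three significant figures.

Z = 1.68

Eᵢ/kT = 0.56416, 1.0363, 1.0533, 1.2349, 2.1065.
Z = Σ e^(−Eᵢ/kT) = e^(−0.56416) + e^(−1.0363) + e^(−1.0533) + e^(−1.2349) + e^(−2.1065) = 0.56884 + 0.35476 + 0.34878 + 0.29086 + 0.12166 = 1.6849.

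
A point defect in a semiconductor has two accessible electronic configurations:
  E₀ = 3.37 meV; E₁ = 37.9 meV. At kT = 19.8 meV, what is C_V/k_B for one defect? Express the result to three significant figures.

0.385

Eᵢ/kT = 0.17020, 1.9141.
Z = Σ e^(−Eᵢ/kT) = e^(−0.17020) + e^(−1.9141) = 0.84350 + 0.14747 = 0.99097.
⟨E⟩ = 8.5085 meV, ⟨E²⟩ = 223.42 meV².
C_V/k_B = (⟨E²⟩ − ⟨E⟩²)/(kT)² = (223.42 − 72.395)/392.04 = 0.385.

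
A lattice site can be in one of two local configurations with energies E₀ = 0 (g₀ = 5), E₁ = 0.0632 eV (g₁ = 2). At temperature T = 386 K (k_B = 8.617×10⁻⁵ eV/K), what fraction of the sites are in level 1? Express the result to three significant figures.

0.0564

k_BT = 8.617×10⁻⁵ × 386 K = 0.033262 eV.
Eᵢ/kT = 0, 1.9001.
Z = Σ gᵢe^(−Eᵢ/kT) = 5·e^(−0) + 2·e^(−1.9001) = 5.0000 + 0.29911 = 5.2991.
P₁ = g₁ e^(−E₁/kT) / Z = 0.29911/5.2991 = 0.0564.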